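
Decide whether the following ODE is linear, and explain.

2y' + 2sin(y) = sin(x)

Nonlinear (sin(y) is nonlinear in y)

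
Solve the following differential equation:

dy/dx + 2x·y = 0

Using integrating factor method:

General solution: y = Ce^(-x^2)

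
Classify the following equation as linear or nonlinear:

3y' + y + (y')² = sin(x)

Nonlinear ((y')² term)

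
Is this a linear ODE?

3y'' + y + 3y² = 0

No. Nonlinear (y² term)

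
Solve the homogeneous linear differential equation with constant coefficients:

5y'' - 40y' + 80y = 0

Characteristic equation: 5r² - 40r + 80 = 0
Divide by 5: r² - 8r + 16 = 0
Factored: (r - 4)² = 0
Repeated root: r = 4
General solution: y = (C₁ + C₂x)e^(4x)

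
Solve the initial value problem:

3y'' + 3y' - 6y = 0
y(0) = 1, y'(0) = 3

General solution: y = C₁e^x + C₂e^(-2x)
Applying ICs: C₁ = 5/3, C₂ = -2/3
Particular solution: y = (5/3)e^x - (2/3)e^(-2x)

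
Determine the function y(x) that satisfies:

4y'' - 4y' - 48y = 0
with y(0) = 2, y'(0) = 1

General solution: y = C₁e^(4x) + C₂e^(-3x)
Applying ICs: C₁ = 1, C₂ = 1
Particular solution: y = e^(4x) + e^(-3x)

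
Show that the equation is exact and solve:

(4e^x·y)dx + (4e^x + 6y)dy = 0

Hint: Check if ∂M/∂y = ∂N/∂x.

Verify exactness: ∂M/∂y = ∂N/∂x ✓
Find F(x,y) such that ∂F/∂x = M, ∂F/∂y = N
Solution: 4e^x·y + 3y² = C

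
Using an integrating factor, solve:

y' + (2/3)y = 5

Using integrating factor method:

General solution: y = 15/2 + Ce^(-2x/3)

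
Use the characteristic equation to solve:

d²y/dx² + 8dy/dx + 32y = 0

Characteristic equation: r² + 8r + 32 = 0
Roots: r = -4 ± 4i (complex conjugates)
General solution: y = e^(-4x)(C₁cos(4x) + C₂sin(4x))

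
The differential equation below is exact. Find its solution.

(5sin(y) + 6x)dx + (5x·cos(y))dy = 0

Verify exactness: ∂M/∂y = ∂N/∂x ✓
Find F(x,y) such that ∂F/∂x = M, ∂F/∂y = N
Solution: 5x·sin(y) + 3x² = C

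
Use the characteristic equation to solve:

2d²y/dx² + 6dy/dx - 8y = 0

Characteristic equation: 2r² + 6r - 8 = 0
Divide by 2: r² + 3r - 4 = 0
Roots: r = 1, -4 (distinct real)
General solution: y = C₁e^x + C₂e^(-4x)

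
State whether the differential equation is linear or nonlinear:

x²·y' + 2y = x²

Linear (y and its derivatives appear to the first power only, no products of y terms)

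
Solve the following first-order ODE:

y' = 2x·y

Separating variables and integrating:
ln|y| = x^2 + C

General solution: y = Ce^(x^2)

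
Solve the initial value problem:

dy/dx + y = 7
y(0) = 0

General solution: y = 7 + Ce^(-x)
Applying y(0) = 0: C = 0 - 7 = -7
Particular solution: y = 7 - 7e^(-x)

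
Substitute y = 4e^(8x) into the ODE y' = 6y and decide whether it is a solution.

Verification:
y = 4e^(8x)
y' = 32e^(8x)
But 6y = 24e^(8x)
y' ≠ 6y — the derivative does not match

No, it is not a solution.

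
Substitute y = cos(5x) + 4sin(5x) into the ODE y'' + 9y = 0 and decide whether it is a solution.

Verification:
y'' = -25cos(5x) - 100sin(5x)
y'' + 9y ≠ 0 (frequency mismatch: got 25 instead of 9)

No, it is not a solution.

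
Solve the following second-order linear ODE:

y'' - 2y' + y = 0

Characteristic equation: r² - 2r + 1 = 0
Factored: (r - 1)² = 0
Repeated root: r = 1
General solution: y = (C₁ + C₂x)e^x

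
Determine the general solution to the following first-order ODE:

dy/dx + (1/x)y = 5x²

Using integrating factor method:

General solution: y = (5/4)x^3 + C/x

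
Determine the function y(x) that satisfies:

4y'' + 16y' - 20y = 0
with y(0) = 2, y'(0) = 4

General solution: y = C₁e^x + C₂e^(-5x)
Applying ICs: C₁ = 7/3, C₂ = -1/3
Particular solution: y = (7/3)e^x - (1/3)e^(-5x)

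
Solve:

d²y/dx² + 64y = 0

Characteristic equation: r² + 64 = 0
Roots: r = ±8i (complex conjugates)
General solution: y = C₁cos(8x) + C₂sin(8x)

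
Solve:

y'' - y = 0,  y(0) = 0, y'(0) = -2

General solution: y = C₁e^x + C₂e^(-x)
Applying ICs: C₁ = -1, C₂ = 1
Particular solution: y = -e^x + e^(-x)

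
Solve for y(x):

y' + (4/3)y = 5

Using integrating factor method:

General solution: y = 15/4 + Ce^(-4x/3)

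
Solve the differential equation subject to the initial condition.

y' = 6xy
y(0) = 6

General solution: y = Ce^(3x²)
Applying IC y(0) = 6:
Particular solution: y = 6e^(3x²)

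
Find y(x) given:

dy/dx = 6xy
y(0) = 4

General solution: y = Ce^(3x²)
Applying IC y(0) = 4:
Particular solution: y = 4e^(3x²)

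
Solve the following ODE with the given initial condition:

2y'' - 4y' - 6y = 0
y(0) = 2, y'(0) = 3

General solution: y = C₁e^(3x) + C₂e^(-x)
Applying ICs: C₁ = 5/4, C₂ = 3/4
Particular solution: y = (5/4)e^(3x) + (3/4)e^(-x)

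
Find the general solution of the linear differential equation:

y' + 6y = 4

Using integrating factor method:

General solution: y = 2/3 + Ce^(-6x)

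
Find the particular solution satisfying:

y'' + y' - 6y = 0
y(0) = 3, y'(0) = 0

General solution: y = C₁e^(2x) + C₂e^(-3x)
Applying ICs: C₁ = 9/5, C₂ = 6/5
Particular solution: y = (9/5)e^(2x) + (6/5)e^(-3x)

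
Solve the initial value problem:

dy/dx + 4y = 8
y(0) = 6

General solution: y = 2 + Ce^(-4x)
Applying y(0) = 6: C = 6 - 2 = 4
Particular solution: y = 2 + 4e^(-4x)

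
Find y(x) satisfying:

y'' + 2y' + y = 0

Characteristic equation: r² + 2r + 1 = 0
Factored: (r + 1)² = 0
Repeated root: r = -1
General solution: y = (C₁ + C₂x)e^(-x)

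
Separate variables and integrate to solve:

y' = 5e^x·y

Separating variables and integrating:
ln|y| = 5e^x + C

General solution: y = Ce^(5e^x)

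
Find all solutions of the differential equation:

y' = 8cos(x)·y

Separating variables and integrating:
ln|y| = 8sin(x) + C

General solution: y = Ce^(8sin(x))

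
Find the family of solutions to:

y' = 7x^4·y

Separating variables and integrating:
ln|y| = 7x^5/5 + C

General solution: y = Ce^(7x^5/5)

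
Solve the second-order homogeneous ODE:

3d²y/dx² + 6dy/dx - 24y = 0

Characteristic equation: 3r² + 6r - 24 = 0
Divide by 3: r² + 2r - 8 = 0
Roots: r = 2, -4 (distinct real)
General solution: y = C₁e^(2x) + C₂e^(-4x)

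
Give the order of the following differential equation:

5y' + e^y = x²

The order is 1 (highest derivative is of order 1).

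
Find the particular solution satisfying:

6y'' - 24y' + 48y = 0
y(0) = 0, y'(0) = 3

General solution: y = e^(2x)(C₁cos(2x) + C₂sin(2x))
Complex roots r = 2 ± 2i
Applying ICs: C₁ = 0, C₂ = 3/2
Particular solution: y = e^(2x)((3/2)sin(2x))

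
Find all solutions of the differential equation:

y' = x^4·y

Separating variables and integrating:
ln|y| = x^5/5 + C

General solution: y = Ce^(x^5/5)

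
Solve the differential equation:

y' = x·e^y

Separating variables and integrating:
-e^(-y) = x²/2 + C

General solution: y = -ln(C - x²/2)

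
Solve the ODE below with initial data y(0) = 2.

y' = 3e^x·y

General solution: y = Ce^(3e^x)
Applying IC y(0) = 2:
Particular solution: y = 2e^(3(e^x - 1))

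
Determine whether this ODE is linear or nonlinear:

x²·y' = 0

Linear (y and its derivatives appear to the first power only, no products of y terms)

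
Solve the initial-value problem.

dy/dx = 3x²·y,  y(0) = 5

General solution: y = Ce^(x³)
Applying IC y(0) = 5:
Particular solution: y = 5e^(x³)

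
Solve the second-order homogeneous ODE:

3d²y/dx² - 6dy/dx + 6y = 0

Characteristic equation: 3r² - 6r + 6 = 0
Divide by 3: r² - 2r + 2 = 0
Roots: r = 1 ± i (complex conjugates)
General solution: y = e^x(C₁cos(x) + C₂sin(x))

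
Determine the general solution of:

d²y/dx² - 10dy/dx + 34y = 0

Characteristic equation: r² - 10r + 34 = 0
Roots: r = 5 ± 3i (complex conjugates)
General solution: y = e^(5x)(C₁cos(3x) + C₂sin(3x))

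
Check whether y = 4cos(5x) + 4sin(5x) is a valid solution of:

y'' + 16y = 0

Verification:
y'' = -100cos(5x) - 100sin(5x)
y'' + 16y ≠ 0 (frequency mismatch: got 25 instead of 16)

No, it is not a solution.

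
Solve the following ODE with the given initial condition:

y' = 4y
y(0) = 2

General solution: y = Ce^(4x)
Applying IC y(0) = 2:
Particular solution: y = 2e^(4x)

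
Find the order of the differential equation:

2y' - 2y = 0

The order is 1 (highest derivative is of order 1).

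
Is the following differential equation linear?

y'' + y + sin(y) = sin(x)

No. Nonlinear (sin(y) is nonlinear in y)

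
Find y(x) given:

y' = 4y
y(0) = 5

General solution: y = Ce^(4x)
Applying IC y(0) = 5:
Particular solution: y = 5e^(4x)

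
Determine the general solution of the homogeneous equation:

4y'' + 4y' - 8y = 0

Characteristic equation: 4r² + 4r - 8 = 0
Divide by 4: r² + r - 2 = 0
Roots: r = 1, -2 (distinct real)
General solution: y = C₁e^x + C₂e^(-2x)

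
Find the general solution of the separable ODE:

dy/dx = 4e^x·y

Separating variables and integrating:
ln|y| = 4e^x + C

General solution: y = Ce^(4e^x)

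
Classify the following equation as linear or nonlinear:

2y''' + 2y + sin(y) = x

Nonlinear (sin(y) is nonlinear in y)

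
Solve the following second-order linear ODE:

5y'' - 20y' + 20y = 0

Characteristic equation: 5r² - 20r + 20 = 0
Divide by 5: r² - 4r + 4 = 0
Factored: (r - 2)² = 0
Repeated root: r = 2
General solution: y = (C₁ + C₂x)e^(2x)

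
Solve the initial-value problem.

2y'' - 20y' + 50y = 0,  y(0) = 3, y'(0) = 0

General solution: y = (C₁ + C₂x)e^(5x)
Repeated root r = 5
Applying ICs: C₁ = 3, C₂ = -15
Particular solution: y = (3 - 15x)e^(5x)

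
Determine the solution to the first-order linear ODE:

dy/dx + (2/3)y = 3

Using integrating factor method:

General solution: y = 9/2 + Ce^(-2x/3)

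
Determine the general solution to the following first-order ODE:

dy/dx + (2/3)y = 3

Using integrating factor method:

General solution: y = 9/2 + Ce^(-2x/3)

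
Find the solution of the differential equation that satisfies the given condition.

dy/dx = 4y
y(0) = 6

General solution: y = Ce^(4x)
Applying IC y(0) = 6:
Particular solution: y = 6e^(4x)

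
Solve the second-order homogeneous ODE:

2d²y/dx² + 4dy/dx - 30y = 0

Characteristic equation: 2r² + 4r - 30 = 0
Divide by 2: r² + 2r - 15 = 0
Roots: r = 3, -5 (distinct real)
General solution: y = C₁e^(3x) + C₂e^(-5x)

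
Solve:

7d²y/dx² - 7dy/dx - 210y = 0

Characteristic equation: 7r² - 7r - 210 = 0
Divide by 7: r² - r - 30 = 0
Roots: r = 6, -5 (distinct real)
General solution: y = C₁e^(6x) + C₂e^(-5x)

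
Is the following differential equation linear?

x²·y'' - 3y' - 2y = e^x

Yes. Linear (y and its derivatives appear to the first power only, no products of y terms)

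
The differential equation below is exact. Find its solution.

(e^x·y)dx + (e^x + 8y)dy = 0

Verify exactness: ∂M/∂y = ∂N/∂x ✓
Find F(x,y) such that ∂F/∂x = M, ∂F/∂y = N
Solution: e^x·y + 4y² = C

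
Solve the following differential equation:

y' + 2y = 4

Using integrating factor method:

General solution: y = 2 + Ce^(-2x)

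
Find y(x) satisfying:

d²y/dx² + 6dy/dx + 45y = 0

Characteristic equation: r² + 6r + 45 = 0
Roots: r = -3 ± 6i (complex conjugates)
General solution: y = e^(-3x)(C₁cos(6x) + C₂sin(6x))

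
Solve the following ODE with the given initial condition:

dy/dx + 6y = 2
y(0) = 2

General solution: y = 1/3 + Ce^(-6x)
Applying y(0) = 2: C = 2 - 1/3 = 5/3
Particular solution: y = 1/3 + (5/3)e^(-6x)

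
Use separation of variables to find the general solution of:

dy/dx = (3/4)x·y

Separating variables and integrating:
ln|y| = 3x^2/8 + C

General solution: y = Ce^(3x^2/8)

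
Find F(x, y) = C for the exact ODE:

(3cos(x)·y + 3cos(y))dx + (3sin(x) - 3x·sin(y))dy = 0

Verify exactness: ∂M/∂y = ∂N/∂x ✓
Find F(x,y) such that ∂F/∂x = M, ∂F/∂y = N
Solution: 3sin(x)·y + 3x·cos(y) = C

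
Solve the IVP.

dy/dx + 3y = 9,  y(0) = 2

General solution: y = 3 + Ce^(-3x)
Applying y(0) = 2: C = 2 - 3 = -1
Particular solution: y = 3 - e^(-3x)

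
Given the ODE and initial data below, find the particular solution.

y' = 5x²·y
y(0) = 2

General solution: y = Ce^(5x³/3)
Applying IC y(0) = 2:
Particular solution: y = 2e^(5x³/3)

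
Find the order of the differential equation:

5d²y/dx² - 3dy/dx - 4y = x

The order is 2 (highest derivative is of order 2).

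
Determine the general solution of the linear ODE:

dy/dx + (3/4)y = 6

Using integrating factor method:

General solution: y = 8 + Ce^(-3x/4)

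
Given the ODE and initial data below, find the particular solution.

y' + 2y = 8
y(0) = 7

General solution: y = 4 + Ce^(-2x)
Applying y(0) = 7: C = 7 - 4 = 3
Particular solution: y = 4 + 3e^(-2x)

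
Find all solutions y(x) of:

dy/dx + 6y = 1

Using integrating factor method:

General solution: y = 1/6 + Ce^(-6x)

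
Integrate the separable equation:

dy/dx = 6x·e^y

Separating variables and integrating:
-e^(-y) = 3x² + C

General solution: y = -ln(C - 3x²)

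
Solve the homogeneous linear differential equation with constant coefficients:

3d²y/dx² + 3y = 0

Characteristic equation: 3r² + 3 = 0
Divide by 3: r² + 1 = 0
Roots: r = ±i (complex conjugates)
General solution: y = C₁cos(x) + C₂sin(x)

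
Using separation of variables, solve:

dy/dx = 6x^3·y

Separating variables and integrating:
ln|y| = 3x^4/2 + C

General solution: y = Ce^(3x^4/2)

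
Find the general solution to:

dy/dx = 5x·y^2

Separating variables and integrating:
-1/y = 5x^2/2 + C

General solution: y^-1 = (-5/2)x^2 + C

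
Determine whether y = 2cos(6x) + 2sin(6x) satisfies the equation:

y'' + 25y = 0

Verification:
y'' = -72cos(6x) - 72sin(6x)
y'' + 25y ≠ 0 (frequency mismatch: got 36 instead of 25)

No, it is not a solution.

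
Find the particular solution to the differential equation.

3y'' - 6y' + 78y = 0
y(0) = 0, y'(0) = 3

General solution: y = e^x(C₁cos(5x) + C₂sin(5x))
Complex roots r = 1 ± 5i
Applying ICs: C₁ = 0, C₂ = 3/5
Particular solution: y = e^x((3/5)sin(5x))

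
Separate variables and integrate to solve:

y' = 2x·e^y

Separating variables and integrating:
-e^(-y) = x² + C

General solution: y = -ln(C - x²)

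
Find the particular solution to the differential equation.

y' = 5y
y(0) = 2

General solution: y = Ce^(5x)
Applying IC y(0) = 2:
Particular solution: y = 2e^(5x)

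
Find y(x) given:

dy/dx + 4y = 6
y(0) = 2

General solution: y = 3/2 + Ce^(-4x)
Applying y(0) = 2: C = 2 - 3/2 = 1/2
Particular solution: y = 3/2 + (1/2)e^(-4x)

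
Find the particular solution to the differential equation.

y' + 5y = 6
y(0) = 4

General solution: y = 6/5 + Ce^(-5x)
Applying y(0) = 4: C = 4 - 6/5 = 14/5
Particular solution: y = 6/5 + (14/5)e^(-5x)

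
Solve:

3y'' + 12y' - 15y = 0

Characteristic equation: 3r² + 12r - 15 = 0
Divide by 3: r² + 4r - 5 = 0
Roots: r = 1, -5 (distinct real)
General solution: y = C₁e^x + C₂e^(-5x)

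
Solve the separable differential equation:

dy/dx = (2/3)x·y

Separating variables and integrating:
ln|y| = x^2/3 + C

General solution: y = Ce^(x^2/3)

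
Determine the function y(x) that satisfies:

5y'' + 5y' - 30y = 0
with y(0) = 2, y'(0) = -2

General solution: y = C₁e^(2x) + C₂e^(-3x)
Applying ICs: C₁ = 4/5, C₂ = 6/5
Particular solution: y = (4/5)e^(2x) + (6/5)e^(-3x)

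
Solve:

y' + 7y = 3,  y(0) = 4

General solution: y = 3/7 + Ce^(-7x)
Applying y(0) = 4: C = 4 - 3/7 = 25/7
Particular solution: y = 3/7 + (25/7)e^(-7x)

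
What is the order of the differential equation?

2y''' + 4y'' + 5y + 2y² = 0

The order is 3 (highest derivative is of order 3).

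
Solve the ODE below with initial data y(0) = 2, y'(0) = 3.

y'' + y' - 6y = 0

General solution: y = C₁e^(2x) + C₂e^(-3x)
Applying ICs: C₁ = 9/5, C₂ = 1/5
Particular solution: y = (9/5)e^(2x) + (1/5)e^(-3x)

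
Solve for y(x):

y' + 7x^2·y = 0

Using integrating factor method:

General solution: y = Ce^(-7x^3/3)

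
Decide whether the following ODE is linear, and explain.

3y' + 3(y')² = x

Nonlinear ((y')² term)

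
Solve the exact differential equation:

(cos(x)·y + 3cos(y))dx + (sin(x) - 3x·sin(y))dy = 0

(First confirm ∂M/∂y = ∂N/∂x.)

Verify exactness: ∂M/∂y = ∂N/∂x ✓
Find F(x,y) such that ∂F/∂x = M, ∂F/∂y = N
Solution: sin(x)·y + 3x·cos(y) = C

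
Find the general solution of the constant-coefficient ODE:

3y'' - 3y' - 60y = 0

Characteristic equation: 3r² - 3r - 60 = 0
Divide by 3: r² - r - 20 = 0
Roots: r = 5, -4 (distinct real)
General solution: y = C₁e^(5x) + C₂e^(-4x)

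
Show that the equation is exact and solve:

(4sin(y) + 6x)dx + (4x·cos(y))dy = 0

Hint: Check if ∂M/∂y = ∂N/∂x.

Verify exactness: ∂M/∂y = ∂N/∂x ✓
Find F(x,y) such that ∂F/∂x = M, ∂F/∂y = N
Solution: 4x·sin(y) + 3x² = C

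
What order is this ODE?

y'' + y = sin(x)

The order is 2 (highest derivative is of order 2).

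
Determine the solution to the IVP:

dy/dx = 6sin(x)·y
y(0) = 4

General solution: y = Ce^(-6cos(x))
Applying IC y(0) = 4:
Particular solution: y = 4e^(6(1-cos(x)))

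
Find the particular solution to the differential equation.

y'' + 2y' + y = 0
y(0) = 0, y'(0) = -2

General solution: y = (C₁ + C₂x)e^(-x)
Repeated root r = -1
Applying ICs: C₁ = 0, C₂ = -2
Particular solution: y = -2xe^(-x)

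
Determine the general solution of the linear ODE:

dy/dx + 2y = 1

Using integrating factor method:

General solution: y = 1/2 + Ce^(-2x)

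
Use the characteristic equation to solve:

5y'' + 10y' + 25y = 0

Characteristic equation: 5r² + 10r + 25 = 0
Divide by 5: r² + 2r + 5 = 0
Roots: r = -1 ± 2i (complex conjugates)
General solution: y = e^(-x)(C₁cos(2x) + C₂sin(2x))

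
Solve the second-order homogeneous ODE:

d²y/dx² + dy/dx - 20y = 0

Characteristic equation: r² + r - 20 = 0
Roots: r = 4, -5 (distinct real)
General solution: y = C₁e^(4x) + C₂e^(-5x)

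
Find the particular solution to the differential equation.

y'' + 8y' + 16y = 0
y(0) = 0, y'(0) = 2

General solution: y = (C₁ + C₂x)e^(-4x)
Repeated root r = -4
Applying ICs: C₁ = 0, C₂ = 2
Particular solution: y = 2xe^(-4x)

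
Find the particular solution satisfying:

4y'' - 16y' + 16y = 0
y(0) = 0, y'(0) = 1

General solution: y = (C₁ + C₂x)e^(2x)
Repeated root r = 2
Applying ICs: C₁ = 0, C₂ = 1
Particular solution: y = xe^(2x)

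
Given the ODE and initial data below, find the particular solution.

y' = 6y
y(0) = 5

General solution: y = Ce^(6x)
Applying IC y(0) = 5:
Particular solution: y = 5e^(6x)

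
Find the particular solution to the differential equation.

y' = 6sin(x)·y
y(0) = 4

General solution: y = Ce^(-6cos(x))
Applying IC y(0) = 4:
Particular solution: y = 4e^(6(1-cos(x)))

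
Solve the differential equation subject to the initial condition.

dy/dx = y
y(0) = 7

General solution: y = Ce^x
Applying IC y(0) = 7:
Particular solution: y = 7e^x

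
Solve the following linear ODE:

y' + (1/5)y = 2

Using integrating factor method:

General solution: y = 10 + Ce^(-x/5)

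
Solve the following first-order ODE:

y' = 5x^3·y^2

Separating variables and integrating:
-1/y = 5x^4/4 + C

General solution: y^-1 = (-5/4)x^4 + C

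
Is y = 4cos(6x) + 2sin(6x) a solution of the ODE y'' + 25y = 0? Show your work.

Verification:
y'' = -144cos(6x) - 72sin(6x)
y'' + 25y ≠ 0 (frequency mismatch: got 36 instead of 25)

No, it is not a solution.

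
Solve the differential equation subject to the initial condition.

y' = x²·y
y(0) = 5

General solution: y = Ce^(x³/3)
Applying IC y(0) = 5:
Particular solution: y = 5e^(x³/3)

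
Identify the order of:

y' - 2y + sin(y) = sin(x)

The order is 1 (highest derivative is of order 1).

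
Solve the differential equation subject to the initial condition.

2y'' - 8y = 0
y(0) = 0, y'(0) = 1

General solution: y = C₁e^(2x) + C₂e^(-2x)
Applying ICs: C₁ = 1/4, C₂ = -1/4
Particular solution: y = (1/4)e^(2x) - (1/4)e^(-2x)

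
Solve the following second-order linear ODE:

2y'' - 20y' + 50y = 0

Characteristic equation: 2r² - 20r + 50 = 0
Divide by 2: r² - 10r + 25 = 0
Factored: (r - 5)² = 0
Repeated root: r = 5
General solution: y = (C₁ + C₂x)e^(5x)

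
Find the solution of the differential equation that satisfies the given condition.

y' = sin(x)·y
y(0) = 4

General solution: y = Ce^(-cos(x))
Applying IC y(0) = 4:
Particular solution: y = 4e^(1-cos(x))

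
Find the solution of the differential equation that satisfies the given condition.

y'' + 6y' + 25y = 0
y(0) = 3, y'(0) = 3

General solution: y = e^(-3x)(C₁cos(4x) + C₂sin(4x))
Complex roots r = -3 ± 4i
Applying ICs: C₁ = 3, C₂ = 3
Particular solution: y = e^(-3x)(3cos(4x) + 3sin(4x))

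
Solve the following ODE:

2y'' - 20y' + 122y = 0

Characteristic equation: 2r² - 20r + 122 = 0
Divide by 2: r² - 10r + 61 = 0
Roots: r = 5 ± 6i (complex conjugates)
General solution: y = e^(5x)(C₁cos(6x) + C₂sin(6x))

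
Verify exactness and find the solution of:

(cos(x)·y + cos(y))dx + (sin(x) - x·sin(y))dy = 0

Verify exactness: ∂M/∂y = ∂N/∂x ✓
Find F(x,y) such that ∂F/∂x = M, ∂F/∂y = N
Solution: sin(x)·y + x·cos(y) = C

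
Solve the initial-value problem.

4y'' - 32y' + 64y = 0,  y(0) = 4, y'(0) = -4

General solution: y = (C₁ + C₂x)e^(4x)
Repeated root r = 4
Applying ICs: C₁ = 4, C₂ = -20
Particular solution: y = (4 - 20x)e^(4x)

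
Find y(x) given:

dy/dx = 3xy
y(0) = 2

General solution: y = Ce^(3x²/2)
Applying IC y(0) = 2:
Particular solution: y = 2e^(3x²/2)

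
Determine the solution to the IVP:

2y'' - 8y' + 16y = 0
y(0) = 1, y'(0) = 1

General solution: y = e^(2x)(C₁cos(2x) + C₂sin(2x))
Complex roots r = 2 ± 2i
Applying ICs: C₁ = 1, C₂ = -1/2
Particular solution: y = e^(2x)(cos(2x) - (1/2)sin(2x))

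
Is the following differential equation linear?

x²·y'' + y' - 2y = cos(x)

Yes. Linear (y and its derivatives appear to the first power only, no products of y terms)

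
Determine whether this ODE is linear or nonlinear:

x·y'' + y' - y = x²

Linear (y and its derivatives appear to the first power only, no products of y terms)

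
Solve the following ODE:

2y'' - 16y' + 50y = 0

Characteristic equation: 2r² - 16r + 50 = 0
Divide by 2: r² - 8r + 25 = 0
Roots: r = 4 ± 3i (complex conjugates)
General solution: y = e^(4x)(C₁cos(3x) + C₂sin(3x))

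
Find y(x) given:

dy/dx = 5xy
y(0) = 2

General solution: y = Ce^(5x²/2)
Applying IC y(0) = 2:
Particular solution: y = 2e^(5x²/2)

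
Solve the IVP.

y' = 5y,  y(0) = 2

General solution: y = Ce^(5x)
Applying IC y(0) = 2:
Particular solution: y = 2e^(5x)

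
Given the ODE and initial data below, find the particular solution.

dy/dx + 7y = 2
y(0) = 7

General solution: y = 2/7 + Ce^(-7x)
Applying y(0) = 7: C = 7 - 2/7 = 47/7
Particular solution: y = 2/7 + (47/7)e^(-7x)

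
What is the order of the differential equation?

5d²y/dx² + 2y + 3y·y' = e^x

The order is 2 (highest derivative is of order 2).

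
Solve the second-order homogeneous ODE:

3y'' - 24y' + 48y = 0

Characteristic equation: 3r² - 24r + 48 = 0
Divide by 3: r² - 8r + 16 = 0
Factored: (r - 4)² = 0
Repeated root: r = 4
General solution: y = (C₁ + C₂x)e^(4x)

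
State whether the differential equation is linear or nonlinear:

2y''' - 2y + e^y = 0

Nonlinear (e^y is nonlinear in y)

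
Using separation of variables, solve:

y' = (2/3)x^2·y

Separating variables and integrating:
ln|y| = 2x^3/9 + C

General solution: y = Ce^(2x^3/9)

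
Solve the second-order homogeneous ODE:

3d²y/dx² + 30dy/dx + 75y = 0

Characteristic equation: 3r² + 30r + 75 = 0
Divide by 3: r² + 10r + 25 = 0
Factored: (r + 5)² = 0
Repeated root: r = -5
General solution: y = (C₁ + C₂x)e^(-5x)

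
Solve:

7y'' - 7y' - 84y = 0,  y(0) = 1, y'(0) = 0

General solution: y = C₁e^(4x) + C₂e^(-3x)
Applying ICs: C₁ = 3/7, C₂ = 4/7
Particular solution: y = (3/7)e^(4x) + (4/7)e^(-3x)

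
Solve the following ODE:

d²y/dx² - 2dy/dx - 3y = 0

Characteristic equation: r² - 2r - 3 = 0
Roots: r = 3, -1 (distinct real)
General solution: y = C₁e^(3x) + C₂e^(-x)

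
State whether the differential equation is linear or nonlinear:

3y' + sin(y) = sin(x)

Nonlinear (sin(y) is nonlinear in y)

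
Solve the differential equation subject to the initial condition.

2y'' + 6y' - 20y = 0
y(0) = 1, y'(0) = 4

General solution: y = C₁e^(2x) + C₂e^(-5x)
Applying ICs: C₁ = 9/7, C₂ = -2/7
Particular solution: y = (9/7)e^(2x) - (2/7)e^(-5x)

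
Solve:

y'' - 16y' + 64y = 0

Characteristic equation: r² - 16r + 64 = 0
Factored: (r - 8)² = 0
Repeated root: r = 8
General solution: y = (C₁ + C₂x)e^(8x)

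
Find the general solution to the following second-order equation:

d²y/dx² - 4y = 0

Characteristic equation: r² - 4 = 0
Roots: r = 2, -2 (distinct real)
General solution: y = C₁e^(2x) + C₂e^(-2x)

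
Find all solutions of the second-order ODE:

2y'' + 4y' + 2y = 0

Characteristic equation: 2r² + 4r + 2 = 0
Divide by 2: r² + 2r + 1 = 0
Factored: (r + 1)² = 0
Repeated root: r = -1
General solution: y = (C₁ + C₂x)e^(-x)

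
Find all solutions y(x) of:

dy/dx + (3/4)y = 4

Using integrating factor method:

General solution: y = 16/3 + Ce^(-3x/4)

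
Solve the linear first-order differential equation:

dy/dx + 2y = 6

Using integrating factor method:

General solution: y = 3 + Ce^(-2x)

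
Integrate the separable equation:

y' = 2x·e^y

Separating variables and integrating:
-e^(-y) = x² + C

General solution: y = -ln(C - x²)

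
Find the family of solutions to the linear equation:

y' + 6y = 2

Using integrating factor method:

General solution: y = 1/3 + Ce^(-6x)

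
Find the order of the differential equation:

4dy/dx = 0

The order is 1 (highest derivative is of order 1).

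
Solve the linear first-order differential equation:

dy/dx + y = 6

Using integrating factor method:

General solution: y = 6 + Ce^(-x)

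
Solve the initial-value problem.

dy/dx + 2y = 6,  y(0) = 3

General solution: y = 3 + Ce^(-2x)
Applying y(0) = 3: C = 3 - 3 = 0
Particular solution: y = 3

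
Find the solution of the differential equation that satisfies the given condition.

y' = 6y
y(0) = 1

General solution: y = Ce^(6x)
Applying IC y(0) = 1:
Particular solution: y = e^(6x)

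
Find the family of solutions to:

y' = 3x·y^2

Separating variables and integrating:
-1/y = 3x^2/2 + C

General solution: y^-1 = (-3/2)x^2 + C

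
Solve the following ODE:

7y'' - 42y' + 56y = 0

Characteristic equation: 7r² - 42r + 56 = 0
Divide by 7: r² - 6r + 8 = 0
Roots: r = 2, 4 (distinct real)
General solution: y = C₁e^(2x) + C₂e^(4x)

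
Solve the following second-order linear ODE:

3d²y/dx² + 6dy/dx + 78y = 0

Characteristic equation: 3r² + 6r + 78 = 0
Divide by 3: r² + 2r + 26 = 0
Roots: r = -1 ± 5i (complex conjugates)
General solution: y = e^(-x)(C₁cos(5x) + C₂sin(5x))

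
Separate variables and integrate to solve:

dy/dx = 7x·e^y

Separating variables and integrating:
-e^(-y) = 7x²/2 + C

General solution: y = -ln(C - 7x²/2)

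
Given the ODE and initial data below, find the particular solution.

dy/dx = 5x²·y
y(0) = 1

General solution: y = Ce^(5x³/3)
Applying IC y(0) = 1:
Particular solution: y = e^(5x³/3)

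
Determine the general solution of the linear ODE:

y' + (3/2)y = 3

Using integrating factor method:

General solution: y = 2 + Ce^(-3x/2)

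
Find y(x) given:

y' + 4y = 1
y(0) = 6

General solution: y = 1/4 + Ce^(-4x)
Applying y(0) = 6: C = 6 - 1/4 = 23/4
Particular solution: y = 1/4 + (23/4)e^(-4x)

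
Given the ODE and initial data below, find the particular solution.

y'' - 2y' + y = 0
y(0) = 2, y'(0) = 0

General solution: y = (C₁ + C₂x)e^x
Repeated root r = 1
Applying ICs: C₁ = 2, C₂ = -2
Particular solution: y = (2 - 2x)e^x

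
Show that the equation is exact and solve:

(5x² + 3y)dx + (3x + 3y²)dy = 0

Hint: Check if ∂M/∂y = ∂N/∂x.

Verify exactness: ∂M/∂y = ∂N/∂x ✓
Find F(x,y) such that ∂F/∂x = M, ∂F/∂y = N
Solution: 5x³/3 + 3xy + y³ = C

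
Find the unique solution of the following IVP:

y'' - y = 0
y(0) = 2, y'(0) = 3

General solution: y = C₁e^x + C₂e^(-x)
Applying ICs: C₁ = 5/2, C₂ = -1/2
Particular solution: y = (5/2)e^x - (1/2)e^(-x)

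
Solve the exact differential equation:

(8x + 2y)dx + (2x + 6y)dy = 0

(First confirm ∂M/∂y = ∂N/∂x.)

Verify exactness: ∂M/∂y = ∂N/∂x ✓
Find F(x,y) such that ∂F/∂x = M, ∂F/∂y = N
Solution: 4x² + 2xy + 3y² = C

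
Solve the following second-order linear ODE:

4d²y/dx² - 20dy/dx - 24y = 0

Characteristic equation: 4r² - 20r - 24 = 0
Divide by 4: r² - 5r - 6 = 0
Roots: r = 6, -1 (distinct real)
General solution: y = C₁e^(6x) + C₂e^(-x)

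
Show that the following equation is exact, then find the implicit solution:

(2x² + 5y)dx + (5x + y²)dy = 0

Verify exactness: ∂M/∂y = ∂N/∂x ✓
Find F(x,y) such that ∂F/∂x = M, ∂F/∂y = N
Solution: 2x³/3 + 5xy + y³/3 = C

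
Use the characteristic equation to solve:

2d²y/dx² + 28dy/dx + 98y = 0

Characteristic equation: 2r² + 28r + 98 = 0
Divide by 2: r² + 14r + 49 = 0
Factored: (r + 7)² = 0
Repeated root: r = -7
General solution: y = (C₁ + C₂x)e^(-7x)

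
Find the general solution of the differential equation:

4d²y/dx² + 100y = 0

Characteristic equation: 4r² + 100 = 0
Divide by 4: r² + 25 = 0
Roots: r = ±5i (complex conjugates)
General solution: y = C₁cos(5x) + C₂sin(5x)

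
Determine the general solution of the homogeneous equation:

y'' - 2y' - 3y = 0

Characteristic equation: r² - 2r - 3 = 0
Roots: r = 3, -1 (distinct real)
General solution: y = C₁e^(3x) + C₂e^(-x)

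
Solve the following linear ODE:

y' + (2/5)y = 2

Using integrating factor method:

General solution: y = 5 + Ce^(-2x/5)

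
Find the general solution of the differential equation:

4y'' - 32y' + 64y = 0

Characteristic equation: 4r² - 32r + 64 = 0
Divide by 4: r² - 8r + 16 = 0
Factored: (r - 4)² = 0
Repeated root: r = 4
General solution: y = (C₁ + C₂x)e^(4x)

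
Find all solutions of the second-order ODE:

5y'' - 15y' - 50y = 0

Characteristic equation: 5r² - 15r - 50 = 0
Divide by 5: r² - 3r - 10 = 0
Roots: r = 5, -2 (distinct real)
General solution: y = C₁e^(5x) + C₂e^(-2x)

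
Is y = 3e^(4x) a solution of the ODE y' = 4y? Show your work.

Verification:
y = 3e^(4x)
y' = 12e^(4x)
4y = 12e^(4x)
y' = 4y ✓

Yes, it is a solution.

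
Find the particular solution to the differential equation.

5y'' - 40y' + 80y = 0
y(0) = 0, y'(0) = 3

General solution: y = (C₁ + C₂x)e^(4x)
Repeated root r = 4
Applying ICs: C₁ = 0, C₂ = 3
Particular solution: y = 3xe^(4x)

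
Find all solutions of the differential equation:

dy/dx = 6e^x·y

Separating variables and integrating:
ln|y| = 6e^x + C

General solution: y = Ce^(6e^x)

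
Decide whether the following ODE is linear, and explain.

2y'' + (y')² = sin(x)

Nonlinear ((y')² term)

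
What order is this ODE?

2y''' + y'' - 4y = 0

The order is 3 (highest derivative is of order 3).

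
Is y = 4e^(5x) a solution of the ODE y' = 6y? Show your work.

Verification:
y = 4e^(5x)
y' = 20e^(5x)
But 6y = 24e^(5x)
y' ≠ 6y — the derivative does not match

No, it is not a solution.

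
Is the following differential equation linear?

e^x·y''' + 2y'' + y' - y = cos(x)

Yes. Linear (y and its derivatives appear to the first power only, no products of y terms)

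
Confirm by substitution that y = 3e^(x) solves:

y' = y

Verification:
y = 3e^(x)
y' = 3e^(x)
y = 3e^(x)
y' = y ✓

Yes, it is a solution.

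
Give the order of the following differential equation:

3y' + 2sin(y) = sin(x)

The order is 1 (highest derivative is of order 1).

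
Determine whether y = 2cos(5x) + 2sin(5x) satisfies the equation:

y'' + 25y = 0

Verification:
y'' = -50cos(5x) - 50sin(5x)
y'' + 25y = 0 ✓

Yes, it is a solution.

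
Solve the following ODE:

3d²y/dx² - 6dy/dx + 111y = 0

Characteristic equation: 3r² - 6r + 111 = 0
Divide by 3: r² - 2r + 37 = 0
Roots: r = 1 ± 6i (complex conjugates)
General solution: y = e^x(C₁cos(6x) + C₂sin(6x))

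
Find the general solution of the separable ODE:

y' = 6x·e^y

Separating variables and integrating:
-e^(-y) = 3x² + C

General solution: y = -ln(C - 3x²)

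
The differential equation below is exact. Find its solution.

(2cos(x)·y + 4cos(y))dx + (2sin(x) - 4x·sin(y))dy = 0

Verify exactness: ∂M/∂y = ∂N/∂x ✓
Find F(x,y) such that ∂F/∂x = M, ∂F/∂y = N
Solution: 2sin(x)·y + 4x·cos(y) = C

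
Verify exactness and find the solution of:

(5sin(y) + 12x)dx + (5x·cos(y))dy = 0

Verify exactness: ∂M/∂y = ∂N/∂x ✓
Find F(x,y) such that ∂F/∂x = M, ∂F/∂y = N
Solution: 5x·sin(y) + 6x² = C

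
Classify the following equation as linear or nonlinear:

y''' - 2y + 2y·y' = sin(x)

Nonlinear (product y·y')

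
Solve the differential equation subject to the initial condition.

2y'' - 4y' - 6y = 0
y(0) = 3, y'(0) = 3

General solution: y = C₁e^(3x) + C₂e^(-x)
Applying ICs: C₁ = 3/2, C₂ = 3/2
Particular solution: y = (3/2)e^(3x) + (3/2)e^(-x)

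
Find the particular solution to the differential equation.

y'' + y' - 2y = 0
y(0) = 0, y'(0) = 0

General solution: y = C₁e^x + C₂e^(-2x)
Applying ICs: C₁ = 0, C₂ = 0
Particular solution: y = 0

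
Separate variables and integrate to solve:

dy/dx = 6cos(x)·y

Separating variables and integrating:
ln|y| = 6sin(x) + C

General solution: y = Ce^(6sin(x))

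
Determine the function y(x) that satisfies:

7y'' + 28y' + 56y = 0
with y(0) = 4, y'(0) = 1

General solution: y = e^(-2x)(C₁cos(2x) + C₂sin(2x))
Complex roots r = -2 ± 2i
Applying ICs: C₁ = 4, C₂ = 9/2
Particular solution: y = e^(-2x)(4cos(2x) + (9/2)sin(2x))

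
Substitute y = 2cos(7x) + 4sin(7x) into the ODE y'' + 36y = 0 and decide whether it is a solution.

Verification:
y'' = -98cos(7x) - 196sin(7x)
y'' + 36y ≠ 0 (frequency mismatch: got 49 instead of 36)

No, it is not a solution.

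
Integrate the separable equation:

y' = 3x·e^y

Separating variables and integrating:
-e^(-y) = 3x²/2 + C

General solution: y = -ln(C - 3x²/2)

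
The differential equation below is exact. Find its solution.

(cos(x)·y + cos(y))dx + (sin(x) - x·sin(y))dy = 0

Verify exactness: ∂M/∂y = ∂N/∂x ✓
Find F(x,y) such that ∂F/∂x = M, ∂F/∂y = N
Solution: sin(x)·y + x·cos(y) = C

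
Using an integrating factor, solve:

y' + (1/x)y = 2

Using integrating factor method:

General solution: y = x + C/x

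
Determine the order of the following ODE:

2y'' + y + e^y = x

The order is 2 (highest derivative is of order 2).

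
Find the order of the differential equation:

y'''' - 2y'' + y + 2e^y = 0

The order is 4 (highest derivative is of order 4).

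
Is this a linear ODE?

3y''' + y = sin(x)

Yes. Linear (y and its derivatives appear to the first power only, no products of y terms)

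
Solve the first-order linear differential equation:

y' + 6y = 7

Using integrating factor method:

General solution: y = 7/6 + Ce^(-6x)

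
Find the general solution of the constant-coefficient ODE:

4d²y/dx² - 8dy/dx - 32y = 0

Characteristic equation: 4r² - 8r - 32 = 0
Divide by 4: r² - 2r - 8 = 0
Roots: r = 4, -2 (distinct real)
General solution: y = C₁e^(4x) + C₂e^(-2x)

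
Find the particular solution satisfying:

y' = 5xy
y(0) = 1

General solution: y = Ce^(5x²/2)
Applying IC y(0) = 1:
Particular solution: y = e^(5x²/2)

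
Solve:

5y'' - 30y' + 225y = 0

Characteristic equation: 5r² - 30r + 225 = 0
Divide by 5: r² - 6r + 45 = 0
Roots: r = 3 ± 6i (complex conjugates)
General solution: y = e^(3x)(C₁cos(6x) + C₂sin(6x))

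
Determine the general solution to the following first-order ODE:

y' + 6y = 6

Using integrating factor method:

General solution: y = 1 + Ce^(-6x)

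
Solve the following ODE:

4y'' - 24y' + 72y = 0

Characteristic equation: 4r² - 24r + 72 = 0
Divide by 4: r² - 6r + 18 = 0
Roots: r = 3 ± 3i (complex conjugates)
General solution: y = e^(3x)(C₁cos(3x) + C₂sin(3x))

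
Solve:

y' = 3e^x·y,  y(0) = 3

General solution: y = Ce^(3e^x)
Applying IC y(0) = 3:
Particular solution: y = 3e^(3(e^x - 1))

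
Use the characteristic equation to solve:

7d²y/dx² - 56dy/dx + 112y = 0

Characteristic equation: 7r² - 56r + 112 = 0
Divide by 7: r² - 8r + 16 = 0
Factored: (r - 4)² = 0
Repeated root: r = 4
General solution: y = (C₁ + C₂x)e^(4x)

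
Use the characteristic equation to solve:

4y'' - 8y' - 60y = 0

Characteristic equation: 4r² - 8r - 60 = 0
Divide by 4: r² - 2r - 15 = 0
Roots: r = 5, -3 (distinct real)
General solution: y = C₁e^(5x) + C₂e^(-3x)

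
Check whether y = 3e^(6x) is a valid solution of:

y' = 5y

Verification:
y = 3e^(6x)
y' = 18e^(6x)
But 5y = 15e^(6x)
y' ≠ 5y — the derivative does not match

No, it is not a solution.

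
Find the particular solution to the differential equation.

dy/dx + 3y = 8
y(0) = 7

General solution: y = 8/3 + Ce^(-3x)
Applying y(0) = 7: C = 7 - 8/3 = 13/3
Particular solution: y = 8/3 + (13/3)e^(-3x)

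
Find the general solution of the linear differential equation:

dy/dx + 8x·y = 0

Using integrating factor method:

General solution: y = Ce^(-4x^2)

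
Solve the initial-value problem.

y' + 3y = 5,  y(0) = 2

General solution: y = 5/3 + Ce^(-3x)
Applying y(0) = 2: C = 2 - 5/3 = 1/3
Particular solution: y = 5/3 + (1/3)e^(-3x)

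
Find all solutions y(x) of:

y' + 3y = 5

Using integrating factor method:

General solution: y = 5/3 + Ce^(-3x)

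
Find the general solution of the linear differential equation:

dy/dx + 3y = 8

Using integrating factor method:

General solution: y = 8/3 + Ce^(-3x)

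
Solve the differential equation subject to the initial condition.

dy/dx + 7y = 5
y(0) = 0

General solution: y = 5/7 + Ce^(-7x)
Applying y(0) = 0: C = 0 - 5/7 = -5/7
Particular solution: y = 5/7 - (5/7)e^(-7x)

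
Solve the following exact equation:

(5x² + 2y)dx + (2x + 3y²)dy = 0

Verify exactness: ∂M/∂y = ∂N/∂x ✓
Find F(x,y) such that ∂F/∂x = M, ∂F/∂y = N
Solution: 5x³/3 + 2xy + y³ = C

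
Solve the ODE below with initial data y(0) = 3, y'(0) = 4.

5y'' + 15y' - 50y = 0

General solution: y = C₁e^(2x) + C₂e^(-5x)
Applying ICs: C₁ = 19/7, C₂ = 2/7
Particular solution: y = (19/7)e^(2x) + (2/7)e^(-5x)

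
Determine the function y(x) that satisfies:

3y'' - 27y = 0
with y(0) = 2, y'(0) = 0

General solution: y = C₁e^(3x) + C₂e^(-3x)
Applying ICs: C₁ = 1, C₂ = 1
Particular solution: y = e^(3x) + e^(-3x)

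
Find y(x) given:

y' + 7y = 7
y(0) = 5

General solution: y = 1 + Ce^(-7x)
Applying y(0) = 5: C = 5 - 1 = 4
Particular solution: y = 1 + 4e^(-7x)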